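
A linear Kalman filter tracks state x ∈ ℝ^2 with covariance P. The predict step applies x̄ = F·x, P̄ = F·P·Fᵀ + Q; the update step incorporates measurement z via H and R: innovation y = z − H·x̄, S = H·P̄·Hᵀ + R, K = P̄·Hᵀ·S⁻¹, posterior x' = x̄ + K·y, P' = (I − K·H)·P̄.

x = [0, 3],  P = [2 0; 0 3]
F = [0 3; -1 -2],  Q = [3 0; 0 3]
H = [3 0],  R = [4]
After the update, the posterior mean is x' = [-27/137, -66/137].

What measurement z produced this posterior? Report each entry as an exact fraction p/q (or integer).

z = [-1]

x̄ = F·x = [9, -6]
P̄ = F·P·Fᵀ + Q = [30 -18; -18 17]
S = H·P̄·Hᵀ + R = [274]
K = P̄·Hᵀ·S⁻¹ = [45/137; -27/137]
x' − x̄ = [-1260/137, 756/137] = K·y
y = (KᵀK)⁻¹·Kᵀ·(x' − x̄) = [-28]
z = y + H·x̄ = [-28] + [27] = [-1]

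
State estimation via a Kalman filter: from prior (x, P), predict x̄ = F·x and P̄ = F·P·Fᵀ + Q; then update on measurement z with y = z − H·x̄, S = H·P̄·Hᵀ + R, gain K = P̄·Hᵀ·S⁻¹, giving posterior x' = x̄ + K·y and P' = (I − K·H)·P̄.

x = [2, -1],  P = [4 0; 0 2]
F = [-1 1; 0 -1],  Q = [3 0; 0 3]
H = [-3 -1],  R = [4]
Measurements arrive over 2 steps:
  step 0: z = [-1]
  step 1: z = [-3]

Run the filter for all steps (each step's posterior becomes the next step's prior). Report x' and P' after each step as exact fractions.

step 0: x̄ = F·x = [-3, 1]
step 0: P̄ = F·P·Fᵀ + Q = [9 -2; -2 5]
step 0: y = z − H·x̄ = [-9]
step 0: S = H·P̄·Hᵀ + R = [78]
step 0: K = P̄·Hᵀ·S⁻¹ = [-25/78; 1/78]
step 0: x' = x̄ + K·y = [-3/26, 23/26]
step 0: P' = (I − K·H)·P̄ = [77/78 -131/78; -131/78 389/78]
step 1: x̄ = F·x = [1, -23/26]
step 1: P̄ = F·P·Fᵀ + Q = [37/3 -20/3; -20/3 623/78]
step 1: y = z − H·x̄ = [-23/26]
step 1: S = H·P̄·Hᵀ + R = [6473/78]
step 1: K = P̄·Hᵀ·S⁻¹ = [-2366/6473; 937/6473]
step 1: x' = x̄ + K·y = [8566/6473, -6555/6473]
step 1: P' = (I − K·H)·P̄ = [8065/6473 -14731/6473; -14731/6473 40445/6473]

step 0: x' = [-3/26, 23/26], P' = [77/78 -131/78; -131/78 389/78]
step 1: x' = [8566/6473, -6555/6473], P' = [8065/6473 -14731/6473; -14731/6473 40445/6473]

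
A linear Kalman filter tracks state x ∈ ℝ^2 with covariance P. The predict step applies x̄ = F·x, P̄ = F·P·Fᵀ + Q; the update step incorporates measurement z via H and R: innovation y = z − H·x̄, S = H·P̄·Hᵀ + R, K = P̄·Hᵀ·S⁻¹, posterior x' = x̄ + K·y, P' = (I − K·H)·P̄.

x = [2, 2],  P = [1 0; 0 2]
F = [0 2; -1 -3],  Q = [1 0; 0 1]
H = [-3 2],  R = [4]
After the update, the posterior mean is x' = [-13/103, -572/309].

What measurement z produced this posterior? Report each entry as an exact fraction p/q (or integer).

z = [-3]

x̄ = F·x = [4, -8]
P̄ = F·P·Fᵀ + Q = [9 -12; -12 20]
S = H·P̄·Hᵀ + R = [309]
K = P̄·Hᵀ·S⁻¹ = [-17/103; 76/309]
x' − x̄ = [-425/103, 1900/309] = K·y
y = (KᵀK)⁻¹·Kᵀ·(x' − x̄) = [25]
z = y + H·x̄ = [25] + [-28] = [-3]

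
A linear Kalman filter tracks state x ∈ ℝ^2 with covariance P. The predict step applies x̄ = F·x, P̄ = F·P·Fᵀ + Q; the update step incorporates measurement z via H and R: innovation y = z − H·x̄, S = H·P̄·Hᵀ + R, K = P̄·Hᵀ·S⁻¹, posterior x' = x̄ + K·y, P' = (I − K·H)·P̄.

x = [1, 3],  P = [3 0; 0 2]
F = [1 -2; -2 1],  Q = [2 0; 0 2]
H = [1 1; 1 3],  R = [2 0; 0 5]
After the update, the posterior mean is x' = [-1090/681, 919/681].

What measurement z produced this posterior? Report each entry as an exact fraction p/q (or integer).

x̄ = F·x = [-5, 1]
P̄ = F·P·Fᵀ + Q = [13 -10; -10 16]
S = H·P̄·Hᵀ + R = [11 21; 21 102]
K = P̄·Hᵀ·S⁻¹ = [221/227 -250/681; -62/227 292/681]
x' − x̄ = [2315/681, 238/681] = K·y
y = (KᵀK)⁻¹·Kᵀ·(x' − x̄) = [5, 4]
z = y + H·x̄ = [5, 4] + [-4, -2] = [1, 2]

z = [1, 2]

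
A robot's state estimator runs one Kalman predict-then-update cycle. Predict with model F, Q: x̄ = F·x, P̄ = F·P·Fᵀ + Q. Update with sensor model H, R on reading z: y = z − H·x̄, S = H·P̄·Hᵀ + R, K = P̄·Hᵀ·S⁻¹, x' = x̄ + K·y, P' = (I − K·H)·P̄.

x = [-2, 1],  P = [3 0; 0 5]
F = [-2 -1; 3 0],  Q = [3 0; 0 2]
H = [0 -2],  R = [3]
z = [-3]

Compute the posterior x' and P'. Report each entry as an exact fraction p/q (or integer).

x̄ = F·x = [3, -6]
P̄ = F·P·Fᵀ + Q = [20 -18; -18 29]
y = z − H·x̄ = [-15]
S = H·P̄·Hᵀ + R = [119]
K = P̄·Hᵀ·S⁻¹ = [36/119; -58/119]
x' = x̄ + K·y = [-183/119, 156/119]
P' = (I − K·H)·P̄ = [1084/119 -54/119; -54/119 87/119]

x' = [-183/119, 156/119]
P' = [1084/119 -54/119; -54/119 87/119]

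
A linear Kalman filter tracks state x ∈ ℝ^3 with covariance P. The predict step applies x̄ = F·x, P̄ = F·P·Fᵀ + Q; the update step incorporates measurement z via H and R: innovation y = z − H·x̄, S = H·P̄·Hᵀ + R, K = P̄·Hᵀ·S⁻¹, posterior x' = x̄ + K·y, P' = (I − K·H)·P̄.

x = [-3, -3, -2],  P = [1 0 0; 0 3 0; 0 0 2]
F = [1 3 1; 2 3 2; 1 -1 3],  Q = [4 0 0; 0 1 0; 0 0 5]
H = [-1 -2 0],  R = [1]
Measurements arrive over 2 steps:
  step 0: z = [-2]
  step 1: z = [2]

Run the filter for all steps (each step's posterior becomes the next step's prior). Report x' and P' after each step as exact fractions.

step 0: x' = [274/109, -37/109, -510/109], P' = [1118/327 -509/327 -1454/327; -509/327 311/327 731/327; -1454/327 731/327 8765/327]
step 1: x' = [-38449/74163, -55586/74163, -119071/24721], P' = [276422/74163 -129893/74163 -94630/24721; -129893/74163 79301/74163 53939/24721; -94630/24721 53939/24721 1351829/74163]

step 0: x̄ = F·x = [-14, -19, -6]
step 0: P̄ = F·P·Fᵀ + Q = [34 33 -2; 33 40 5; -2 5 27]
step 0: y = z − H·x̄ = [-54]
step 0: S = H·P̄·Hᵀ + R = [327]
step 0: K = P̄·Hᵀ·S⁻¹ = [-100/327; -113/327; -8/327]
step 0: x' = x̄ + K·y = [274/109, -37/109, -510/109]
step 0: P' = (I − K·H)·P̄ = [1118/327 -509/327 -1454/327; -509/327 311/327 731/327; -1454/327 731/327 8765/327]
step 1: x̄ = F·x = [-347/109, -583/109, -1219/109]
step 1: P̄ = F·P·Fᵀ + Q = [4138/109 6249/109 8498/109; 6249/109 11230/109 15623/109; 8498/109 15623/109 69857/327]
step 1: y = z − H·x̄ = [-1295/109]
step 1: S = H·P̄·Hᵀ + R = [74163/109]
step 1: K = P̄·Hᵀ·S⁻¹ = [-16636/74163; -28709/74163; -13248/24721]
step 1: x' = x̄ + K·y = [-38449/74163, -55586/74163, -119071/24721]
step 1: P' = (I − K·H)·P̄ = [276422/74163 -129893/74163 -94630/24721; -129893/74163 79301/74163 53939/24721; -94630/24721 53939/24721 1351829/74163]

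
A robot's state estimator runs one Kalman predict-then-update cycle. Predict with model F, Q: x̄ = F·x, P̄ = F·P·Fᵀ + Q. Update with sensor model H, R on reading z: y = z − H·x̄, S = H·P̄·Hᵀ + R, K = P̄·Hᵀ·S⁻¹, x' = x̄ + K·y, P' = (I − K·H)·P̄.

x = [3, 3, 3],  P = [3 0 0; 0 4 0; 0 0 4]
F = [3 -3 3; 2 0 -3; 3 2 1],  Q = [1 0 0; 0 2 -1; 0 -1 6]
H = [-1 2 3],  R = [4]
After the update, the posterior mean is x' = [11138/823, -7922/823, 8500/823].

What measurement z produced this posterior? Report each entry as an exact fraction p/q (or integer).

x̄ = F·x = [9, -3, 18]
P̄ = F·P·Fᵀ + Q = [100 -18 15; -18 50 5; 15 5 53]
S = H·P̄·Hᵀ + R = [823]
K = P̄·Hᵀ·S⁻¹ = [-91/823; 133/823; 154/823]
x' − x̄ = [3731/823, -5453/823, -6314/823] = K·y
y = (KᵀK)⁻¹·Kᵀ·(x' − x̄) = [-41]
z = y + H·x̄ = [-41] + [39] = [-2]

z = [-2]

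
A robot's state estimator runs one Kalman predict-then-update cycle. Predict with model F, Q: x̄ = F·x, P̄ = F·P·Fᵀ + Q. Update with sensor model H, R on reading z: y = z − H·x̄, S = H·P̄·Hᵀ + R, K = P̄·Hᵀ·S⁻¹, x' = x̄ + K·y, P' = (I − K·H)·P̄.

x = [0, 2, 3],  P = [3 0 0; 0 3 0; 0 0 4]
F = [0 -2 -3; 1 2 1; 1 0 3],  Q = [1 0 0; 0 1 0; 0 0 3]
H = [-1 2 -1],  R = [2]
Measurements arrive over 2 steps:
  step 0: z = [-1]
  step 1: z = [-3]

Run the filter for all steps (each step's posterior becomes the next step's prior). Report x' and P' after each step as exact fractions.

step 0: x̄ = F·x = [-13, 7, 9]
step 0: P̄ = F·P·Fᵀ + Q = [49 -24 -36; -24 20 15; -36 15 42]
step 0: y = z − H·x̄ = [-19]
step 0: S = H·P̄·Hᵀ + R = [137]
step 0: K = P̄·Hᵀ·S⁻¹ = [-61/137; 49/137; 24/137]
step 0: x' = x̄ + K·y = [-622/137, 28/137, 777/137]
step 0: P' = (I − K·H)·P̄ = [2992/137 -299/137 -3468/137; -299/137 339/137 879/137; -3468/137 879/137 5178/137]
step 1: x̄ = F·x = [-2387/137, 211/137, 1709/137]
step 1: P̄ = F·P·Fᵀ + Q = [58643/137 -12920/137 -40874/137; -12920/137 5047/137 9330/137; -40874/137 9330/137 29197/137]
step 1: y = z − H·x̄ = [-1511/137]
step 1: S = H·P̄·Hᵀ + R = [40914/137]
step 1: K = P̄·Hᵀ·S⁻¹ = [-43609/40914; 6842/20457; 30337/40914]
step 1: x' = x̄ + K·y = [-231887/40914, -43955/20457, 175787/40914]
step 1: P' = (I − K·H)·P̄ = [3631933/40914 248674/20457 -2550019/40914; 248674/20457 70223/20457 -121912/20457; -2550019/40914 -121912/20457 2001697/40914]

step 0: x' = [-622/137, 28/137, 777/137], P' = [2992/137 -299/137 -3468/137; -299/137 339/137 879/137; -3468/137 879/137 5178/137]
step 1: x' = [-231887/40914, -43955/20457, 175787/40914], P' = [3631933/40914 248674/20457 -2550019/40914; 248674/20457 70223/20457 -121912/20457; -2550019/40914 -121912/20457 2001697/40914]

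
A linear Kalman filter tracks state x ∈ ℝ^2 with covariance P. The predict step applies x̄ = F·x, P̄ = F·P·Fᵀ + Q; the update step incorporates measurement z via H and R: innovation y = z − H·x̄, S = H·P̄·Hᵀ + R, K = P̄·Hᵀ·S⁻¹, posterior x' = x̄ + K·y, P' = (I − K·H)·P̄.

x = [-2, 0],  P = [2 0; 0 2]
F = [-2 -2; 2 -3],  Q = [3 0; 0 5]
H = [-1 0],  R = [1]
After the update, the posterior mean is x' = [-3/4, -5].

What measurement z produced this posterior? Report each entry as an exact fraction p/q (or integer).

z = [1]

x̄ = F·x = [4, -4]
P̄ = F·P·Fᵀ + Q = [19 4; 4 31]
S = H·P̄·Hᵀ + R = [20]
K = P̄·Hᵀ·S⁻¹ = [-19/20; -1/5]
x' − x̄ = [-19/4, -1] = K·y
y = (KᵀK)⁻¹·Kᵀ·(x' − x̄) = [5]
z = y + H·x̄ = [5] + [-4] = [1]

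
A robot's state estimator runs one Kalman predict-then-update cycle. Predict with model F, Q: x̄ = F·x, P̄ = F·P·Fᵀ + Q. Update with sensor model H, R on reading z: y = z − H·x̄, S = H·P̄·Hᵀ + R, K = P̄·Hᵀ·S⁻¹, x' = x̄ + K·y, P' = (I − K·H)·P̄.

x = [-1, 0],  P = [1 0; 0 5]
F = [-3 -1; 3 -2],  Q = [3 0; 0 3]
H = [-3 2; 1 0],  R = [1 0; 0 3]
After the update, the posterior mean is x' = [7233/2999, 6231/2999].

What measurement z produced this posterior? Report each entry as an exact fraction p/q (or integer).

x̄ = F·x = [3, -3]
P̄ = F·P·Fᵀ + Q = [17 1; 1 32]
S = H·P̄·Hᵀ + R = [270 -49; -49 20]
K = P̄·Hᵀ·S⁻¹ = [-147/2999 2189/2999; 1269/2999 3259/2999]
x' − x̄ = [-1764/2999, 15228/2999] = K·y
y = (KᵀK)⁻¹·Kᵀ·(x' − x̄) = [12, 0]
z = y + H·x̄ = [12, 0] + [-15, 3] = [-3, 3]

z = [-3, 3]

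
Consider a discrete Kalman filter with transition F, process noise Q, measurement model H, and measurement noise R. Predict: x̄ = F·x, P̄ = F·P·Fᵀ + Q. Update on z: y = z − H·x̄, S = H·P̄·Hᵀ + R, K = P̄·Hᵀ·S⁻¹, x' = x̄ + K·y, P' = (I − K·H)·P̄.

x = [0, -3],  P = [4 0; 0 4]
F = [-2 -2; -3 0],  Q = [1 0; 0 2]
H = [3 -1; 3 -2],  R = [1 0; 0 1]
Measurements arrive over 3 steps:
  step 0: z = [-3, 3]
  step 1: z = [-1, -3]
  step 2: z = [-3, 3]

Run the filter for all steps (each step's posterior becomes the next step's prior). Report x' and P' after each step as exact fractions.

step 0: x' = [-18528/6455, -37266/6455], P' = [3423/6455 6126/6455; 6126/6455 12242/6455]
step 1: x' = [1521861/3943111, 7762609/3943111], P' = [1575428/3943111 2680443/3943111; 2680443/3943111 5290015/3943111]
step 2: x' = [-3455297101/1779220817, -6716662989/1779220817], P' = [704689937/1779220817 1198849944/1779220817; 1198849944/1779220817 2368694510/1779220817]

step 0: x̄ = F·x = [6, 0]
step 0: P̄ = F·P·Fᵀ + Q = [33 24; 24 38]
step 0: y = z − H·x̄ = [-21, -15]
step 0: S = H·P̄·Hᵀ + R = [192 157; 157 162]
step 0: K = P̄·Hᵀ·S⁻¹ = [4143/6455 -1983/6455; 6136/6455 -6106/6455]
step 0: x' = x̄ + K·y = [-18528/6455, -37266/6455]
step 0: P' = (I − K·H)·P̄ = [3423/6455 6126/6455; 6126/6455 12242/6455]
step 1: x̄ = F·x = [111588/6455, 55584/6455]
step 1: P̄ = F·P·Fᵀ + Q = [118123/6455 57294/6455; 57294/6455 43717/6455]
step 1: y = z − H·x̄ = [-57127/1291, -242961/6455]
step 1: S = H·P̄·Hᵀ + R = [153903/1291 126979/1291; 126979/1291 556902/6455]
step 1: K = P̄·Hᵀ·S⁻¹ = [2045841/3943111 -634602/3943111; 2751314/3943111 -2538701/3943111]
step 1: x' = x̄ + K·y = [1521861/3943111, 7762609/3943111]
step 1: P' = (I − K·H)·P̄ = [1575428/3943111 2680443/3943111; 2680443/3943111 5290015/3943111]
step 2: x̄ = F·x = [-18568940/3943111, -4565583/3943111]
step 2: P̄ = F·P·Fᵀ + Q = [52848427/3943111 25535226/3943111; 25535226/3943111 22065074/3943111]
step 2: y = z − H·x̄ = [39311904/3943111, 58404987/3943111]
step 2: S = H·P̄·Hᵀ + R = [348432672/3943111 289948957/3943111; 289948957/3943111 261416538/3943111]
step 2: K = P̄·Hᵀ·S⁻¹ = [915219867/1779220817 -283630077/1779220817; 1227855322/1779220817 -1140839188/1779220817]
step 2: x' = x̄ + K·y = [-3455297101/1779220817, -6716662989/1779220817]
step 2: P' = (I − K·H)·P̄ = [704689937/1779220817 1198849944/1779220817; 1198849944/1779220817 2368694510/1779220817]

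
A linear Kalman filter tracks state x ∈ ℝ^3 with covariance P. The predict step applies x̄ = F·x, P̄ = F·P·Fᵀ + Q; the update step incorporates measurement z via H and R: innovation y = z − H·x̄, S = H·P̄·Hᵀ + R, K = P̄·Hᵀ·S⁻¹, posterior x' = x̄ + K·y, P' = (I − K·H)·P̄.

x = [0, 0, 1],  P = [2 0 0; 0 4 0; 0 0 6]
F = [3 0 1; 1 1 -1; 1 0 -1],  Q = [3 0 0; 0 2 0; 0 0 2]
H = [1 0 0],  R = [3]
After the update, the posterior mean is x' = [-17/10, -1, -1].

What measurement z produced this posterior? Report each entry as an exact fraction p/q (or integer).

z = [-2]

x̄ = F·x = [1, -1, -1]
P̄ = F·P·Fᵀ + Q = [27 0 0; 0 14 8; 0 8 10]
S = H·P̄·Hᵀ + R = [30]
K = P̄·Hᵀ·S⁻¹ = [9/10; 0; 0]
x' − x̄ = [-27/10, 0, 0] = K·y
y = (KᵀK)⁻¹·Kᵀ·(x' − x̄) = [-3]
z = y + H·x̄ = [-3] + [1] = [-2]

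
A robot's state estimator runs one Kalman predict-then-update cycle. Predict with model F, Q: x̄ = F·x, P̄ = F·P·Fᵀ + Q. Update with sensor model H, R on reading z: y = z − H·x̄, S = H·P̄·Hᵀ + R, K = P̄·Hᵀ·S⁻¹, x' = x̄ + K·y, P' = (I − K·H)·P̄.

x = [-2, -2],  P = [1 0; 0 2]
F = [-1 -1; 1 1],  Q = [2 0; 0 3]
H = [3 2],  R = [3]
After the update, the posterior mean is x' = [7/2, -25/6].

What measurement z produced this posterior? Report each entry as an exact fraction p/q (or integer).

x̄ = F·x = [4, -4]
P̄ = F·P·Fᵀ + Q = [5 -3; -3 6]
S = H·P̄·Hᵀ + R = [36]
K = P̄·Hᵀ·S⁻¹ = [1/4; 1/12]
x' − x̄ = [-1/2, -1/6] = K·y
y = (KᵀK)⁻¹·Kᵀ·(x' − x̄) = [-2]
z = y + H·x̄ = [-2] + [4] = [2]

z = [2]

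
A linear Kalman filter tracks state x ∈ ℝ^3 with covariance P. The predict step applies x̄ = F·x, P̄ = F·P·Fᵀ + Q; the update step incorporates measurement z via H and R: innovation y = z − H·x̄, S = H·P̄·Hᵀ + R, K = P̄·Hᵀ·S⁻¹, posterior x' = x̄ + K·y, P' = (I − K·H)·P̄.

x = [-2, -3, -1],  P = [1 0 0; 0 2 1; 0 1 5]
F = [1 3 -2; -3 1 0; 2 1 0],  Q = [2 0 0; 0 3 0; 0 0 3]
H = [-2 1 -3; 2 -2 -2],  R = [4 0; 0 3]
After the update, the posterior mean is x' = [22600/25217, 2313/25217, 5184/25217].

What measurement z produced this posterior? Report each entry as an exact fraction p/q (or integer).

x̄ = F·x = [-9, 3, -7]
P̄ = F·P·Fᵀ + Q = [29 1 6; 1 14 -4; 6 -4 9]
S = H·P̄·Hᵀ + R = [307 -112; -112 123]
K = P̄·Hᵀ·S⁻¹ = [-4297/25217 5108/25217; 936/25217 -2838/25217; -5065/25217 -4202/25217]
x' − x̄ = [249553/25217, -73338/25217, 181703/25217] = K·y
y = (KᵀK)⁻¹·Kᵀ·(x' − x̄) = [-45, 11]
z = y + H·x̄ = [-45, 11] + [42, -10] = [-3, 1]

z = [-3, 1]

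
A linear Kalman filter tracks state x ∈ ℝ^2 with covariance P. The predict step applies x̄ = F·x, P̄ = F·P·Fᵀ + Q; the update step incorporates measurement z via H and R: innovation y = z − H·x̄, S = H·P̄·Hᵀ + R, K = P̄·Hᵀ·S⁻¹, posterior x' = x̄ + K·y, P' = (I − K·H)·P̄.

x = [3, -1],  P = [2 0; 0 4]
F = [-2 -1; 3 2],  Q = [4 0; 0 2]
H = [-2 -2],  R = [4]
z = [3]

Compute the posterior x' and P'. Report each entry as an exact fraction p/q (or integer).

x' = [-51/13, 35/13]
P' = [192/13 -196/13; -196/13 212/13]

x̄ = F·x = [-5, 7]
P̄ = F·P·Fᵀ + Q = [16 -20; -20 36]
y = z − H·x̄ = [7]
S = H·P̄·Hᵀ + R = [52]
K = P̄·Hᵀ·S⁻¹ = [2/13; -8/13]
x' = x̄ + K·y = [-51/13, 35/13]
P' = (I − K·H)·P̄ = [192/13 -196/13; -196/13 212/13]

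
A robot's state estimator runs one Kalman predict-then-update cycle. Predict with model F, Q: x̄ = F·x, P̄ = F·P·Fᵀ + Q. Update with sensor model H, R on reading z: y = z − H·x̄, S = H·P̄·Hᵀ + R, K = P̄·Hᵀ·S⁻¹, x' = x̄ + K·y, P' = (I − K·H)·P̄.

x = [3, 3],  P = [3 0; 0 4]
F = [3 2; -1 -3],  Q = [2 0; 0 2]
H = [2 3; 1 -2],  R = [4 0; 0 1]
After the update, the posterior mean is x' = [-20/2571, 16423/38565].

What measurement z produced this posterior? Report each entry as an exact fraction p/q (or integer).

z = [1, -1]

x̄ = F·x = [15, -12]
P̄ = F·P·Fᵀ + Q = [45 -33; -33 41]
S = H·P̄·Hᵀ + R = [157 -123; -123 342]
K = P̄·Hᵀ·S⁻¹ = [235/857 1088/2571; 1783/12855 -11044/38565]
x' − x̄ = [-38585/2571, 479203/38565] = K·y
y = (KᵀK)⁻¹·Kᵀ·(x' − x̄) = [7, -40]
z = y + H·x̄ = [7, -40] + [-6, 39] = [1, -1]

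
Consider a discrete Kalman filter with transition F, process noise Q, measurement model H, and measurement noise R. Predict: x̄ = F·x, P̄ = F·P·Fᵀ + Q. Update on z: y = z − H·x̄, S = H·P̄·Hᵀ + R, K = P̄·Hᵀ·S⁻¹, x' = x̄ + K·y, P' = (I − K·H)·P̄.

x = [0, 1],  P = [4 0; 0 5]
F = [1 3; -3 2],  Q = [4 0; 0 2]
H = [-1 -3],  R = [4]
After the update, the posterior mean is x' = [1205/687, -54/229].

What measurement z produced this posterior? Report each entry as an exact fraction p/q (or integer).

z = [-1]

x̄ = F·x = [3, 2]
P̄ = F·P·Fᵀ + Q = [53 18; 18 58]
S = H·P̄·Hᵀ + R = [687]
K = P̄·Hᵀ·S⁻¹ = [-107/687; -64/229]
x' − x̄ = [-856/687, -512/229] = K·y
y = (KᵀK)⁻¹·Kᵀ·(x' − x̄) = [8]
z = y + H·x̄ = [8] + [-9] = [-1]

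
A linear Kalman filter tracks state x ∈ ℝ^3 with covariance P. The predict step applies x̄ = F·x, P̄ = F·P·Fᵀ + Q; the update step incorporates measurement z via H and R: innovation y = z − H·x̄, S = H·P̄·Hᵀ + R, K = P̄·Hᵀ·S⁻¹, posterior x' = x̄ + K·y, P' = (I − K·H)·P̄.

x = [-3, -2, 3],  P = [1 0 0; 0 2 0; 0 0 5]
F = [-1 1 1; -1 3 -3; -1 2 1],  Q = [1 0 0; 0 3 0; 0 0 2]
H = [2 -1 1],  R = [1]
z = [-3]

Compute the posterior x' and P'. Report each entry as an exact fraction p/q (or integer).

x̄ = F·x = [4, -12, 2]
P̄ = F·P·Fᵀ + Q = [9 -8 10; -8 67 -2; 10 -2 16]
y = z − H·x̄ = [-25]
S = H·P̄·Hᵀ + R = [196]
K = P̄·Hᵀ·S⁻¹ = [9/49; -85/196; 19/98]
x' = x̄ + K·y = [-29/49, -227/196, -279/98]
P' = (I − K·H)·P̄ = [117/49 373/49 148/49; 373/49 5907/196 1419/98; 148/49 1419/98 423/49]

x' = [-29/49, -227/196, -279/98]
P' = [117/49 373/49 148/49; 373/49 5907/196 1419/98; 148/49 1419/98 423/49]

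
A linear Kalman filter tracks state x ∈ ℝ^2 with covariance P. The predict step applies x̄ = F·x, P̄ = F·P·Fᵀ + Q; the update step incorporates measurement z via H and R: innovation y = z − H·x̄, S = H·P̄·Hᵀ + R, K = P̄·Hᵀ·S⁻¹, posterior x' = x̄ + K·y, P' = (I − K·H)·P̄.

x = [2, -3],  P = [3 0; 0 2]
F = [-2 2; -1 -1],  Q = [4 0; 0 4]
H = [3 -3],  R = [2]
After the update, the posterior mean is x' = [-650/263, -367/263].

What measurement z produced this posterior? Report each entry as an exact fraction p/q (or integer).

z = [-3]

x̄ = F·x = [-10, 1]
P̄ = F·P·Fᵀ + Q = [24 2; 2 9]
S = H·P̄·Hᵀ + R = [263]
K = P̄·Hᵀ·S⁻¹ = [66/263; -21/263]
x' − x̄ = [1980/263, -630/263] = K·y
y = (KᵀK)⁻¹·Kᵀ·(x' − x̄) = [30]
z = y + H·x̄ = [30] + [-33] = [-3]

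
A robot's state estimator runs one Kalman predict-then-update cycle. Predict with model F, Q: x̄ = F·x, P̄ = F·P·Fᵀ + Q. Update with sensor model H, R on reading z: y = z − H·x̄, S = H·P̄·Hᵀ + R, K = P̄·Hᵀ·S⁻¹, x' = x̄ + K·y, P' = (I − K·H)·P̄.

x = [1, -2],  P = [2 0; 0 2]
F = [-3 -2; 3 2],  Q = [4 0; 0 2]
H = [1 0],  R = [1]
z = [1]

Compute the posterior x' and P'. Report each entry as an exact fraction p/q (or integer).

x̄ = F·x = [1, -1]
P̄ = F·P·Fᵀ + Q = [30 -26; -26 28]
y = z − H·x̄ = [0]
S = H·P̄·Hᵀ + R = [31]
K = P̄·Hᵀ·S⁻¹ = [30/31; -26/31]
x' = x̄ + K·y = [1, -1]
P' = (I − K·H)·P̄ = [30/31 -26/31; -26/31 192/31]

x' = [1, -1]
P' = [30/31 -26/31; -26/31 192/31]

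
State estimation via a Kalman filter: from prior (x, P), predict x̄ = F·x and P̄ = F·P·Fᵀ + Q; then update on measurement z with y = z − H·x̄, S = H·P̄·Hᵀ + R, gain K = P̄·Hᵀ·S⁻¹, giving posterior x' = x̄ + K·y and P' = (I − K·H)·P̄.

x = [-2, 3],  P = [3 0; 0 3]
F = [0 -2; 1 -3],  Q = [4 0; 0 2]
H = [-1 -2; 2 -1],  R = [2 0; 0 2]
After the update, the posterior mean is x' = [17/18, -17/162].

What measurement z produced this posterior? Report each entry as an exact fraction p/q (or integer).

x̄ = F·x = [-6, -11]
P̄ = F·P·Fᵀ + Q = [16 18; 18 32]
S = H·P̄·Hᵀ + R = [218 -22; -22 26]
K = P̄·Hᵀ·S⁻¹ = [-29/144 53/144; -511/1296 -233/1296]
x' − x̄ = [125/18, 1765/162] = K·y
y = (KᵀK)⁻¹·Kᵀ·(x' − x̄) = [-29, 3]
z = y + H·x̄ = [-29, 3] + [28, -1] = [-1, 2]

z = [-1, 2]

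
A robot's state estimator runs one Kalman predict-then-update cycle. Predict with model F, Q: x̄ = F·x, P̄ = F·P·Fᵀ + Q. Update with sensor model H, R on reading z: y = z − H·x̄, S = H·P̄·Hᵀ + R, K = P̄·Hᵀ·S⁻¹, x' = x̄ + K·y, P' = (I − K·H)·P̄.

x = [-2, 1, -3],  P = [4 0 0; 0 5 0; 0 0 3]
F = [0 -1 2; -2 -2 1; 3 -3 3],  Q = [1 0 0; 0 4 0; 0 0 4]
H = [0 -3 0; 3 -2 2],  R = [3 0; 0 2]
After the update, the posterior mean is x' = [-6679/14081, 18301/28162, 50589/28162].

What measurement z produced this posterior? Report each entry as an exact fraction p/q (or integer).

z = [-2, 1]

x̄ = F·x = [-7, -1, -18]
P̄ = F·P·Fᵀ + Q = [18 16 33; 16 43 15; 33 15 112]
S = H·P̄·Hᵀ + R = [390 24; 24 868]
K = P̄·Hᵀ·S⁻¹ = [-1824/14081 1478/14081; -9315/28162 -1/14081; -3841/28162 19225/56324]
x' − x̄ = [91888/14081, 46463/28162, 557505/28162] = K·y
y = (KᵀK)⁻¹·Kᵀ·(x' − x̄) = [-5, 56]
z = y + H·x̄ = [-5, 56] + [3, -55] = [-2, 1]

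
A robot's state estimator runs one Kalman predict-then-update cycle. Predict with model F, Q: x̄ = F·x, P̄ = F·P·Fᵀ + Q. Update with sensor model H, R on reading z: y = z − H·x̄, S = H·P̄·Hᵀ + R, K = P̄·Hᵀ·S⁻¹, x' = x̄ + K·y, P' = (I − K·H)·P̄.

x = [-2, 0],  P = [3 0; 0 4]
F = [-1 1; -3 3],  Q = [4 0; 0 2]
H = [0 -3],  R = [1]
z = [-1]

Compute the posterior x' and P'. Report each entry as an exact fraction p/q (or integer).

x̄ = F·x = [2, 6]
P̄ = F·P·Fᵀ + Q = [11 21; 21 65]
y = z − H·x̄ = [17]
S = H·P̄·Hᵀ + R = [586]
K = P̄·Hᵀ·S⁻¹ = [-63/586; -195/586]
x' = x̄ + K·y = [101/586, 201/586]
P' = (I − K·H)·P̄ = [2477/586 21/586; 21/586 65/586]

x' = [101/586, 201/586]
P' = [2477/586 21/586; 21/586 65/586]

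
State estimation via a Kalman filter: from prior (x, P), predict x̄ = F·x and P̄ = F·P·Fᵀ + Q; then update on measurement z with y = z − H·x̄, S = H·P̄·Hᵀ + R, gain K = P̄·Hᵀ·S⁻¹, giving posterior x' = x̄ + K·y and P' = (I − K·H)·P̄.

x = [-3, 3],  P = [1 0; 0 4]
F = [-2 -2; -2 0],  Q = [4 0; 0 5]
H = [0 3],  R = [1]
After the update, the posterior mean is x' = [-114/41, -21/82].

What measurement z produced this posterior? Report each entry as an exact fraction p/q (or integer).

z = [-1]

x̄ = F·x = [0, 6]
P̄ = F·P·Fᵀ + Q = [24 4; 4 9]
S = H·P̄·Hᵀ + R = [82]
K = P̄·Hᵀ·S⁻¹ = [6/41; 27/82]
x' − x̄ = [-114/41, -513/82] = K·y
y = (KᵀK)⁻¹·Kᵀ·(x' − x̄) = [-19]
z = y + H·x̄ = [-19] + [18] = [-1]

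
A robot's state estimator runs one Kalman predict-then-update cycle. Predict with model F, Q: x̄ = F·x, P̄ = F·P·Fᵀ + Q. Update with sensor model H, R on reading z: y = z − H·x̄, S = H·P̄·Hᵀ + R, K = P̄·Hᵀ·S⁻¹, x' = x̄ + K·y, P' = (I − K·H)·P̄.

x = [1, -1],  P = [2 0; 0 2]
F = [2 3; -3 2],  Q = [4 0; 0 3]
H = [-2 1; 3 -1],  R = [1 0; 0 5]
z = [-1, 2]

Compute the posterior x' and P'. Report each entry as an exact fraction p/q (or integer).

x̄ = F·x = [-1, -5]
P̄ = F·P·Fᵀ + Q = [30 0; 0 29]
y = z − H·x̄ = [2, 0]
S = H·P̄·Hᵀ + R = [150 -209; -209 304]
K = P̄·Hᵀ·S⁻¹ = [30/101 960/1919; 145/101 1711/1919]
x' = x̄ + K·y = [-41/101, -215/101]
P' = (I − K·H)·P̄ = [5370/1919 11310/1919; 11310/1919 25375/1919]

x' = [-41/101, -215/101]
P' = [5370/1919 11310/1919; 11310/1919 25375/1919]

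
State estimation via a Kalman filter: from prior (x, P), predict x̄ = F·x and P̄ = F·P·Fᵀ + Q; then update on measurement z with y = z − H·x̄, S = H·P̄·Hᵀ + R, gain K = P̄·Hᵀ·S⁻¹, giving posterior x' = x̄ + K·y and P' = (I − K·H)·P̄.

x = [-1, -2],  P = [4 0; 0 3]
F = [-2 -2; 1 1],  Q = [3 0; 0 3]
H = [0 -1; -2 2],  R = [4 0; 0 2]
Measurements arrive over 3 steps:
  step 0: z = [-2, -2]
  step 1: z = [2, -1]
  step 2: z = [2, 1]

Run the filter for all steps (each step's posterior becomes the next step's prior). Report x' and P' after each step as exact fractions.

step 0: x̄ = F·x = [6, -3]
step 0: P̄ = F·P·Fᵀ + Q = [31 -14; -14 10]
step 0: y = z − H·x̄ = [-5, 16]
step 0: S = H·P̄·Hᵀ + R = [14 -48; -48 278]
step 0: K = P̄·Hᵀ·S⁻¹ = [-107/397 -147/397; -119/397 48/397]
step 0: x' = x̄ + K·y = [565/397, 172/397]
step 0: P' = (I − K·H)·P̄ = [575/397 428/397; 428/397 476/397]
step 1: x̄ = F·x = [-1474/397, 737/397]
step 1: P̄ = F·P·Fᵀ + Q = [8819/397 -3814/397; -3814/397 3098/397]
step 1: y = z − H·x̄ = [1531/397, -4819/397]
step 1: S = H·P̄·Hᵀ + R = [4686/397 -13824/397; -13824/397 78974/397]
step 1: K = P̄·Hᵀ·S⁻¹ = [-30271/112701 -13785/37567; -33727/112701 4608/37567]
step 1: x' = x̄ + K·y = [-33190/112701, -88648/112701]
step 1: P' = (I − K·H)·P̄ = [162439/112701 121084/112701; 121084/112701 134908/112701]
step 2: x̄ = F·x = [243676/112701, -121838/112701]
step 2: P̄ = F·P·Fᵀ + Q = [2496163/112701 -1079030/112701; -1079030/112701 877618/112701]
step 2: y = z − H·x̄ = [103564/112701, 281243/37567]
step 2: S = H·P̄·Hᵀ + R = [1328422/112701 -1304432/37567; -1304432/37567 7450922/37567]
step 2: K = P̄·Hᵀ·S⁻¹ = [-8567519/31898609 -11703903/31898609; -9545843/31898609 3913296/31898609]
step 2: x' = x̄ + K·y = [-26524019/31898609, -13960010/31898609]
step 2: P' = (I − K·H)·P̄ = [45973979/31898609 34270076/31898609; 34270076/31898609 38183372/31898609]

step 0: x' = [565/397, 172/397], P' = [575/397 428/397; 428/397 476/397]
step 1: x' = [-33190/112701, -88648/112701], P' = [162439/112701 121084/112701; 121084/112701 134908/112701]
step 2: x' = [-26524019/31898609, -13960010/31898609], P' = [45973979/31898609 34270076/31898609; 34270076/31898609 38183372/31898609]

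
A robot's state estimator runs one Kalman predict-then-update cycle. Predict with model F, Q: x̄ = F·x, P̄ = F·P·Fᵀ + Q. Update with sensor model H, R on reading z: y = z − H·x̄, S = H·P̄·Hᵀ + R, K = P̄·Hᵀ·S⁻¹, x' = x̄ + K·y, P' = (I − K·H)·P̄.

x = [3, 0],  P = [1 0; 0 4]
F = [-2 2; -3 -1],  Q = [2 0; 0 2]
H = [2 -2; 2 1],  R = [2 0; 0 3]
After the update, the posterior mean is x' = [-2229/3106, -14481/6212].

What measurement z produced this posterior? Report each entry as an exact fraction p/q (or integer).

x̄ = F·x = [-6, -9]
P̄ = F·P·Fᵀ + Q = [22 -2; -2 15]
S = H·P̄·Hᵀ + R = [166 62; 62 98]
K = P̄·Hᵀ·S⁻¹ = [525/3106 999/3106; -2007/6212 1967/6212]
x' − x̄ = [16407/3106, 41427/6212] = K·y
y = (KᵀK)⁻¹·Kᵀ·(x' − x̄) = [-3, 18]
z = y + H·x̄ = [-3, 18] + [6, -21] = [3, -3]

z = [3, -3]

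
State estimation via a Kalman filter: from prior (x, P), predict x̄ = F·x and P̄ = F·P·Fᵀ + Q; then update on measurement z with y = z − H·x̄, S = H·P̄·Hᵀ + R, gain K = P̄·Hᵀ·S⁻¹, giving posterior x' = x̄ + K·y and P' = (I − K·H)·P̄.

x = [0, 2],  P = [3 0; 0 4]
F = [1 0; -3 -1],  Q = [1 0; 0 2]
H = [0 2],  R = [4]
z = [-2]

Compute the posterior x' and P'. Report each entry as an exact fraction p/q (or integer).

x̄ = F·x = [0, -2]
P̄ = F·P·Fᵀ + Q = [4 -9; -9 33]
y = z − H·x̄ = [2]
S = H·P̄·Hᵀ + R = [136]
K = P̄·Hᵀ·S⁻¹ = [-9/68; 33/68]
x' = x̄ + K·y = [-9/34, -35/34]
P' = (I − K·H)·P̄ = [55/34 -9/34; -9/34 33/34]

x' = [-9/34, -35/34]
P' = [55/34 -9/34; -9/34 33/34]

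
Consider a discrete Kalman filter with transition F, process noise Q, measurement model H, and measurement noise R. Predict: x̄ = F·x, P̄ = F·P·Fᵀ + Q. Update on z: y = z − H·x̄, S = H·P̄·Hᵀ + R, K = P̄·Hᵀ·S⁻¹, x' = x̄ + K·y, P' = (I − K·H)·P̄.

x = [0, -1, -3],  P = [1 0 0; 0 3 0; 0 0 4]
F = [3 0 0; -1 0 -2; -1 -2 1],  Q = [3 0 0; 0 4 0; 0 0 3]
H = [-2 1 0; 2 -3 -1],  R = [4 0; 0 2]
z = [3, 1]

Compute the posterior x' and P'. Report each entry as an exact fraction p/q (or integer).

x' = [-1017/1523, 379/1523, -3942/1523]
P' = [3993/1523 4878/1523 -6276/1523; 4878/1523 24656/4569 -41396/4569; -6276/1523 -41396/4569 87650/4569]

x̄ = F·x = [0, 6, -1]
P̄ = F·P·Fᵀ + Q = [12 -3 -3; -3 21 -7; -3 -7 20]
y = z − H·x̄ = [-3, 18]
S = H·P̄·Hᵀ + R = [85 -134; -134 265]
K = P̄·Hᵀ·S⁻¹ = [-777/1523 -186/1523; -1153/4569 -1652/4569; -935/4569 -559/4569]
x' = x̄ + K·y = [-1017/1523, 379/1523, -3942/1523]
P' = (I − K·H)·P̄ = [3993/1523 4878/1523 -6276/1523; 4878/1523 24656/4569 -41396/4569; -6276/1523 -41396/4569 87650/4569]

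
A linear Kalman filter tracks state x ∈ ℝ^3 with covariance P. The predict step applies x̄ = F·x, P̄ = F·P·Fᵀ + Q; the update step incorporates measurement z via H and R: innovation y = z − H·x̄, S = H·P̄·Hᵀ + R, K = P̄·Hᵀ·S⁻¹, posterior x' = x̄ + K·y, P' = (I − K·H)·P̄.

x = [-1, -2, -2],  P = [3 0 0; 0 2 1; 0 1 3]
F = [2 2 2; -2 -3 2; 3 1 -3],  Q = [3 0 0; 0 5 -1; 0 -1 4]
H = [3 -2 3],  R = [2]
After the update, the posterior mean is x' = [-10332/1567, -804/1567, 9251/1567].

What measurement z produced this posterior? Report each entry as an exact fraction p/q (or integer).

x̄ = F·x = [-10, 4, 1]
P̄ = F·P·Fᵀ + Q = [43 -14 0; -14 35 -32; 0 -32 54]
S = H·P̄·Hᵀ + R = [1567]
K = P̄·Hᵀ·S⁻¹ = [157/1567; -208/1567; 226/1567]
x' − x̄ = [5338/1567, -7072/1567, 7684/1567] = K·y
y = (KᵀK)⁻¹·Kᵀ·(x' − x̄) = [34]
z = y + H·x̄ = [34] + [-35] = [-1]

z = [-1]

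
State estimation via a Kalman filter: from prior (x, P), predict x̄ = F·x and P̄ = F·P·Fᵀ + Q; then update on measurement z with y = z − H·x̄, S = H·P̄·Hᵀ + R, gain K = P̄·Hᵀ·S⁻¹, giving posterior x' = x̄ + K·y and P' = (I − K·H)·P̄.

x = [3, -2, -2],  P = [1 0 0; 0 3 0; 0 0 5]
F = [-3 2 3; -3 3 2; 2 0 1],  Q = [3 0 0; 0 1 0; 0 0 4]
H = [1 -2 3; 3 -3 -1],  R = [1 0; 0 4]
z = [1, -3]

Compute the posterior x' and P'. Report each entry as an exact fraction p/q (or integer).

x' = [-225967/16654, -192023/16654, -2099/757]
P' = [937797/16654 846309/16654 11394/757; 846309/16654 768575/16654 10405/757; 11394/757 10405/757 3195/757]

x̄ = F·x = [-19, -19, 4]
P̄ = F·P·Fᵀ + Q = [69 57 9; 57 57 4; 9 4 13]
y = z − H·x̄ = [-30, 1]
S = H·P̄·Hᵀ + R = [193 41; 41 95]
K = P̄·Hᵀ·S⁻¹ = [-2817/16654 5949/16654; -4111/16654 1073/16654; 169/757 -57/757]
x' = x̄ + K·y = [-225967/16654, -192023/16654, -2099/757]
P' = (I − K·H)·P̄ = [937797/16654 846309/16654 11394/757; 846309/16654 768575/16654 10405/757; 11394/757 10405/757 3195/757]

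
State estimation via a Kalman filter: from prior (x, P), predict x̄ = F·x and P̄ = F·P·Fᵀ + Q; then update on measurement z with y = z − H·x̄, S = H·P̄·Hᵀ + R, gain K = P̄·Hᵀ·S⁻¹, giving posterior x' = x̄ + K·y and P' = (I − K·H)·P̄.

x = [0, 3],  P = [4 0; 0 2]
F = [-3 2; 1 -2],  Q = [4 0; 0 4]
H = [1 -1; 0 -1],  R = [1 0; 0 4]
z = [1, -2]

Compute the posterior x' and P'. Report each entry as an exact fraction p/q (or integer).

x' = [142/201, -14/67]
P' = [508/201 116/67; 116/67 128/67]

x̄ = F·x = [6, -6]
P̄ = F·P·Fᵀ + Q = [48 -20; -20 16]
y = z − H·x̄ = [-11, -8]
S = H·P̄·Hᵀ + R = [105 36; 36 20]
K = P̄·Hᵀ·S⁻¹ = [160/201 -29/67; -12/67 -32/67]
x' = x̄ + K·y = [142/201, -14/67]
P' = (I − K·H)·P̄ = [508/201 116/67; 116/67 128/67]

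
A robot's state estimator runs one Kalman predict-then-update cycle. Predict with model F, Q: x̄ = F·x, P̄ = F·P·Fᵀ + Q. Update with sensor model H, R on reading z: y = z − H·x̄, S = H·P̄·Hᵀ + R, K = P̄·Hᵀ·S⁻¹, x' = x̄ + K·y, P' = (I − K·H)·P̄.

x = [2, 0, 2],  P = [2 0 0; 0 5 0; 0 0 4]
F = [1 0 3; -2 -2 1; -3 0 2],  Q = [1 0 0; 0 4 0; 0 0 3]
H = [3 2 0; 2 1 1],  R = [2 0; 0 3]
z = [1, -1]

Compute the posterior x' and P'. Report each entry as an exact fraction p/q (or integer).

x' = [7231/1879, -9755/1879, -55553/15032]
P' = [17010/1879 -25192/1879 -8444/1879; -25192/1879 38196/1879 11783/1879; -8444/1879 11783/1879 77695/15032]

x̄ = F·x = [8, -2, -2]
P̄ = F·P·Fᵀ + Q = [39 8 18; 8 36 20; 18 20 37]
y = z − H·x̄ = [-19, -13]
S = H·P̄·Hᵀ + R = [593 456; 456 376]
K = P̄·Hᵀ·S⁻¹ = [323/1879 128/1879; 408/1879 -135/1879; -883/1879 12285/15032]
x' = x̄ + K·y = [7231/1879, -9755/1879, -55553/15032]
P' = (I − K·H)·P̄ = [17010/1879 -25192/1879 -8444/1879; -25192/1879 38196/1879 11783/1879; -8444/1879 11783/1879 77695/15032]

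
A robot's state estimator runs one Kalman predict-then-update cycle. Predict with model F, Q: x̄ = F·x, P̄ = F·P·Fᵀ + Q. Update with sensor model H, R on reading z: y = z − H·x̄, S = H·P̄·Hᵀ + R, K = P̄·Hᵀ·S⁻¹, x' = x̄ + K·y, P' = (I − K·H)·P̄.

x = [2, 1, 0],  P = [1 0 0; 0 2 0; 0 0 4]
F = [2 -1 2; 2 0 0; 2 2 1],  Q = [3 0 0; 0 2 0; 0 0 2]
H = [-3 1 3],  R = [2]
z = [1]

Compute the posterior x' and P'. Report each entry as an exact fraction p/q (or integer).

x' = [1317/251, 932/251, 1098/251]
P' = [4066/251 1286/251 3606/251; 1286/251 1470/251 800/251; 3606/251 800/251 3362/251]

x̄ = F·x = [3, 4, 6]
P̄ = F·P·Fᵀ + Q = [25 4 8; 4 6 4; 8 4 18]
y = z − H·x̄ = [-12]
S = H·P̄·Hᵀ + R = [251]
K = P̄·Hᵀ·S⁻¹ = [-47/251; 6/251; 34/251]
x' = x̄ + K·y = [1317/251, 932/251, 1098/251]
P' = (I − K·H)·P̄ = [4066/251 1286/251 3606/251; 1286/251 1470/251 800/251; 3606/251 800/251 3362/251]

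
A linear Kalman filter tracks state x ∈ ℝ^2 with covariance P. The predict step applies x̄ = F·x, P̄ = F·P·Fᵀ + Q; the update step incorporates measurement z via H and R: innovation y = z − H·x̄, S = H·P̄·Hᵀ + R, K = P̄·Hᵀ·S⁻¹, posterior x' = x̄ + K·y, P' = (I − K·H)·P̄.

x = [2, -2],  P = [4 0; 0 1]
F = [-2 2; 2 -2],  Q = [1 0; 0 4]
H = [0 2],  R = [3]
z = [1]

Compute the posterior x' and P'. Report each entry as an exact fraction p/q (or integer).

x' = [-64/33, 8/11]
P' = [479/99 -20/33; -20/33 8/11]

x̄ = F·x = [-8, 8]
P̄ = F·P·Fᵀ + Q = [21 -20; -20 24]
y = z − H·x̄ = [-15]
S = H·P̄·Hᵀ + R = [99]
K = P̄·Hᵀ·S⁻¹ = [-40/99; 16/33]
x' = x̄ + K·y = [-64/33, 8/11]
P' = (I − K·H)·P̄ = [479/99 -20/33; -20/33 8/11]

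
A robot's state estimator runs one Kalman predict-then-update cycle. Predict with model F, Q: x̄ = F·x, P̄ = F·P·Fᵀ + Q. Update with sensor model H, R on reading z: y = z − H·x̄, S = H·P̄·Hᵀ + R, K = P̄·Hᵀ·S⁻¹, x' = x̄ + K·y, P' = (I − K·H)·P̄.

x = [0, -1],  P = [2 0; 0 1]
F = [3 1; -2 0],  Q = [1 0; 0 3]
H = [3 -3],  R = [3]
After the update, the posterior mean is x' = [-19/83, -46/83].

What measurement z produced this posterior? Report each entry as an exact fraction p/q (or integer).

z = [1]

x̄ = F·x = [-1, 0]
P̄ = F·P·Fᵀ + Q = [20 -12; -12 11]
S = H·P̄·Hᵀ + R = [498]
K = P̄·Hᵀ·S⁻¹ = [16/83; -23/166]
x' − x̄ = [64/83, -46/83] = K·y
y = (KᵀK)⁻¹·Kᵀ·(x' − x̄) = [4]
z = y + H·x̄ = [4] + [-3] = [1]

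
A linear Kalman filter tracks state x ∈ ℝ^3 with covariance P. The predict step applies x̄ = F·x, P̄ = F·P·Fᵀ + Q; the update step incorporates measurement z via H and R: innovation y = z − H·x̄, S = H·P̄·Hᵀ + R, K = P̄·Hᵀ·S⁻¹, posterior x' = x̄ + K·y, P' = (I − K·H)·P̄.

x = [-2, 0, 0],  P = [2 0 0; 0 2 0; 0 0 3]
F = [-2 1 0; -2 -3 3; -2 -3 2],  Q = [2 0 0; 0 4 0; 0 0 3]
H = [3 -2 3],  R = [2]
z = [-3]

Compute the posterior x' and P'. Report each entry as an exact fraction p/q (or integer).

x' = [42/191, 308/191, -15/191]
P' = [848/191 -530/191 -1176/191; -530/191 10311/191 7420/191; -1176/191 7420/191 6150/191]

x̄ = F·x = [4, 4, 4]
P̄ = F·P·Fᵀ + Q = [12 2 2; 2 57 44; 2 44 41]
y = z − H·x̄ = [-19]
S = H·P̄·Hᵀ + R = [191]
K = P̄·Hᵀ·S⁻¹ = [38/191; 24/191; 41/191]
x' = x̄ + K·y = [42/191, 308/191, -15/191]
P' = (I − K·H)·P̄ = [848/191 -530/191 -1176/191; -530/191 10311/191 7420/191; -1176/191 7420/191 6150/191]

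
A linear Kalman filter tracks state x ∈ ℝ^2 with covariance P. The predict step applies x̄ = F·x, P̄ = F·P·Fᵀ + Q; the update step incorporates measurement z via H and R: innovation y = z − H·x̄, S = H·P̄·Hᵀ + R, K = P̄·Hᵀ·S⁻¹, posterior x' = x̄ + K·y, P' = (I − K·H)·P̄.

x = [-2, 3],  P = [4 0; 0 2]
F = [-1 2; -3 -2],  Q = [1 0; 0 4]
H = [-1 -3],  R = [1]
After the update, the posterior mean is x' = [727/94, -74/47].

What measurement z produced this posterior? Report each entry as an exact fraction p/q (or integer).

x̄ = F·x = [8, 0]
P̄ = F·P·Fᵀ + Q = [13 4; 4 48]
S = H·P̄·Hᵀ + R = [470]
K = P̄·Hᵀ·S⁻¹ = [-5/94; -74/235]
x' − x̄ = [-25/94, -74/47] = K·y
y = (KᵀK)⁻¹·Kᵀ·(x' − x̄) = [5]
z = y + H·x̄ = [5] + [-8] = [-3]

z = [-3]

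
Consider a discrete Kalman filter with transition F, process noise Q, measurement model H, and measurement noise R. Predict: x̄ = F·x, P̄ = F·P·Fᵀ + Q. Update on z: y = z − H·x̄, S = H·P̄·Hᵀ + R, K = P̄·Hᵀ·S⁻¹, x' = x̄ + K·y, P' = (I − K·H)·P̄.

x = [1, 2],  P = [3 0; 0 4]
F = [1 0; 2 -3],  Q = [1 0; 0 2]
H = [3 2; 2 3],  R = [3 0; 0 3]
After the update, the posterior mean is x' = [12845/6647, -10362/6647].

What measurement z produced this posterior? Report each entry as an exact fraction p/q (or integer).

x̄ = F·x = [1, -4]
P̄ = F·P·Fᵀ + Q = [4 6; 6 50]
S = H·P̄·Hᵀ + R = [311 402; 402 541]
K = P̄·Hᵀ·S⁻¹ = [2532/6647 -1562/6647; -1286/6647 2946/6647]
x' − x̄ = [6198/6647, 16226/6647] = K·y
y = (KᵀK)⁻¹·Kᵀ·(x' − x̄) = [8, 9]
z = y + H·x̄ = [8, 9] + [-5, -10] = [3, -1]

z = [3, -1]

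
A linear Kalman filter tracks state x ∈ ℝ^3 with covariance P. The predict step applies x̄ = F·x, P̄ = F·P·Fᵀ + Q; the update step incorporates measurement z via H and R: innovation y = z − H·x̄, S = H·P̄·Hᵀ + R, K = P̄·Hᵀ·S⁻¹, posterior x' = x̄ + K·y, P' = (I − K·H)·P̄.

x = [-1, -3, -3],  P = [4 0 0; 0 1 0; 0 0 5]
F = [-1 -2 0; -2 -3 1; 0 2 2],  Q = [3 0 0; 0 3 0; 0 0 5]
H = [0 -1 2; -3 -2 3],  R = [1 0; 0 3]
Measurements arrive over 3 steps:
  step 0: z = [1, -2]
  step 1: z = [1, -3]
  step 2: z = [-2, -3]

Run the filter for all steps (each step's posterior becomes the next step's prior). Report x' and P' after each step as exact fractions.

step 0: x̄ = F·x = [7, 8, -12]
step 0: P̄ = F·P·Fᵀ + Q = [11 14 -4; 14 33 4; -4 4 29]
step 0: y = z − H·x̄ = [33, 71]
step 0: S = H·P̄·Hᵀ + R = [134 278; 278 687]
step 0: K = P̄·Hᵀ·S⁻¹ = [2590/7387 -1833/7387; 9513/14774 -2957/7387; 5900/7387 -1409/7387]
step 0: x' = x̄ + K·y = [7036/7387, 12227/14774, 6017/7387]
step 0: P' = (I − K·H)·P̄ = [4428/7387 -7800/7387 -2605/7387; -7800/7387 157623/14774 41784/7387; -2605/7387 41784/7387 23842/7387]
step 1: x̄ = F·x = [-19263/7387, -52791/14774, 24261/7387]
step 1: P̄ = F·P·Fᵀ + Q = [310635/7387 346162/7387 -461572/7387; 346162/7387 878269/14774 -550701/7387; -461572/7387 -550701/7387 781821/7387]
step 1: y = z − H·x̄ = [-135061/14774, -205524/7387]
step 1: S = H·P̄·Hᵀ + R = [11553219/14774 13232020/7387; 13232020/7387 30681455/7387]
step 1: K = P̄·Hᵀ·S⁻¹ = [47124164/116335787 -31732389/116335787; -2312217/116335787 -62674766/581678935; 50875494/116335787 -18105363/581678935]
step 1: x' = x̄ + K·y = [148703519/116335787, -229025568/581678935, 88664076/581678935]
step 1: P' = (I − K·H)·P̄ = [63887652/116335787 -51559086/116335787 -2217461/116335787; -51559086/116335787 1888137921/581678935 938288418/581678935; -2217461/116335787 938288418/581678935 596332944/581678935]
step 2: x̄ = F·x = [-285466459/581678935, -142258882/116335787, -280722984/581678935]
step 2: P̄ = F·P·Fᵀ + Q = [8585845029/581678935 1659529301/116335787 -10767939886/581678935; 1659529301/116335787 2386687526/116335787 -2562756874/116335787; -10767939886/581678935 -2562756874/116335787 20352585479/581678935]
step 2: y = z − H·x̄ = [-1313206312/581678935, -636371210/116335787]
step 2: S = H·P̄·Hᵀ + R = [145180595961/581678935 65035891511/116335787; 65035891511/116335787 151416950069/116335787]
step 2: K = P̄·Hᵀ·S⁻¹ = [726474832079/1793229641498 -488863638243/1793229641498; -138971268285/7172918565992 -766487865721/7172918565992; 3138431273681/7172918565992 -220654204083/7172918565992]
step 2: x' = x̄ + K·y = [76997350816/896614820749, -2132366096325/3586459282996, -4670034121135/3586459282996]
step 2: P' = (I − K·H)·P̄ = [492348373578/896614820749 -795574157241/1793229641498 -34549662581/1793229641498; -795574157241/1793229641498 23275793163255/7172918565992 11568410947485/7172918565992; -34549662581/1793229641498 11568410947485/7172918565992 7353421110583/7172918565992]

step 0: x' = [7036/7387, 12227/14774, 6017/7387], P' = [4428/7387 -7800/7387 -2605/7387; -7800/7387 157623/14774 41784/7387; -2605/7387 41784/7387 23842/7387]
step 1: x' = [148703519/116335787, -229025568/581678935, 88664076/581678935], P' = [63887652/116335787 -51559086/116335787 -2217461/116335787; -51559086/116335787 1888137921/581678935 938288418/581678935; -2217461/116335787 938288418/581678935 596332944/581678935]
step 2: x' = [76997350816/896614820749, -2132366096325/3586459282996, -4670034121135/3586459282996], P' = [492348373578/896614820749 -795574157241/1793229641498 -34549662581/1793229641498; -795574157241/1793229641498 23275793163255/7172918565992 11568410947485/7172918565992; -34549662581/1793229641498 11568410947485/7172918565992 7353421110583/7172918565992]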